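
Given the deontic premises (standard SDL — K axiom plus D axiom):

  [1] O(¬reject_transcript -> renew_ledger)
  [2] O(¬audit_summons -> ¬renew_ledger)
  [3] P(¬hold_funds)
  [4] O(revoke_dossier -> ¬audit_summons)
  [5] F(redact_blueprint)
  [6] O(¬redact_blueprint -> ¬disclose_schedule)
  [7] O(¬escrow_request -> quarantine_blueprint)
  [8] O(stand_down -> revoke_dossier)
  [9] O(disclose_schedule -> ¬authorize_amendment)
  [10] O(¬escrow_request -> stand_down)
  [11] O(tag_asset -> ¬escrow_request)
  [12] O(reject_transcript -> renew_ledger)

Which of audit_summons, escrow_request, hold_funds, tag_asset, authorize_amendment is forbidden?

Premises 1 and 12 cover both cases: O(¬reject_transcript -> renew_ledger) and O(reject_transcript -> renew_ledger). Since ¬reject_transcript ∨ reject_transcript is a tautology, O(renew_ledger) follows.
Premise 2, O(¬audit_summons -> ¬renew_ledger), contraposes to O(renew_ledger -> audit_summons); with O(renew_ledger) we get O(audit_summons).
The contrapositive of premise 4 (O(revoke_dossier -> ¬audit_summons)) is O(audit_summons -> ¬revoke_dossier), and O(audit_summons) is already established, so O(¬revoke_dossier).
Premise 8, O(stand_down -> revoke_dossier), contraposes to O(¬revoke_dossier -> ¬stand_down); with O(¬revoke_dossier) we get O(¬stand_down).
The contrapositive of premise 10 (O(¬escrow_request -> stand_down)) is O(¬stand_down -> escrow_request), and O(¬stand_down) is already established, so O(escrow_request).
The contrapositive of premise 11 (O(tag_asset -> ¬escrow_request)) is O(escrow_request -> ¬tag_asset), and O(escrow_request) is already established, so O(¬tag_asset).
So O(¬tag_asset) holds, i.e. tag_asset is forbidden. None of the other listed options is forbidden under the premises.

tag_asset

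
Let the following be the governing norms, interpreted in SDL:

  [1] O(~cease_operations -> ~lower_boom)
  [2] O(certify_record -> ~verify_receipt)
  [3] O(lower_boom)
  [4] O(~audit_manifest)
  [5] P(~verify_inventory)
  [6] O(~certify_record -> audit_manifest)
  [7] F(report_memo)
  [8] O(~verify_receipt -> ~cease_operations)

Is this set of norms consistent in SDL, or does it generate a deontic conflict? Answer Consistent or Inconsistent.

Premise 4 gives O(~audit_manifest).
The contrapositive of premise 6 (O(~certify_record -> audit_manifest)) is O(~audit_manifest -> certify_record), and O(~audit_manifest) is already established, so O(certify_record).
From O(certify_record) and premise 2, O(certify_record -> ~verify_receipt), we obtain O(~verify_receipt).
From O(~verify_receipt) and premise 8, O(~verify_receipt -> ~cease_operations), we obtain O(~cease_operations).
With premise 1, O(~cease_operations -> ~lower_boom), the K-axiom yields O(~lower_boom).
But premise 3 directly asserts O(lower_boom).
We now have both O(~lower_boom) and O(lower_boom) — lower_boom is simultaneously obligatory and forbidden, violating the D-axiom.

Inconsistent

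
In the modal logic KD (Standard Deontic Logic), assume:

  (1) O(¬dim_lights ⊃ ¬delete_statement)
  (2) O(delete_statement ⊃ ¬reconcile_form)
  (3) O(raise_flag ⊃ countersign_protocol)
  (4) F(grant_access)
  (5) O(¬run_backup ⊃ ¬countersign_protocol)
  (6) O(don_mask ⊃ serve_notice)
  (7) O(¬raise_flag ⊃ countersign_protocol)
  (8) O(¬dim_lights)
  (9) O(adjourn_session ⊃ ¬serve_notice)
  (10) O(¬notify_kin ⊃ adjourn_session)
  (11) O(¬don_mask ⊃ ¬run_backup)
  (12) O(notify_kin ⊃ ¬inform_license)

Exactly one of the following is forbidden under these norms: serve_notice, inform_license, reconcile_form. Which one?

inform_license

By case analysis on ¬raise_flag: premise 7 gives O(¬raise_flag ⊃ countersign_protocol) and premise 3 gives O(raise_flag ⊃ countersign_protocol), so O(countersign_protocol) either way.
The contrapositive of premise 5 (O(¬run_backup ⊃ ¬countersign_protocol)) is O(countersign_protocol ⊃ run_backup), and O(countersign_protocol) is already established, so O(run_backup).
The contrapositive of premise 11 (O(¬don_mask ⊃ ¬run_backup)) is O(run_backup ⊃ don_mask), and O(run_backup) is already established, so O(don_mask).
Applying K to premise 6 (O(don_mask ⊃ serve_notice)) and O(don_mask) yields O(serve_notice).
Premise 9 is O(adjourn_session ⊃ ¬serve_notice); contrapositively O(serve_notice ⊃ ¬adjourn_session). Since O(serve_notice) holds, K gives O(¬adjourn_session).
Premise 10, O(¬notify_kin ⊃ adjourn_session), contraposes to O(¬adjourn_session ⊃ notify_kin); with O(¬adjourn_session) we get O(notify_kin).
Premise 12 is O(notify_kin ⊃ ¬inform_license); since O(notify_kin), deontic closure gives O(¬inform_license).
So O(¬inform_license) holds, i.e. inform_license is forbidden. None of the other listed options is forbidden under the premises.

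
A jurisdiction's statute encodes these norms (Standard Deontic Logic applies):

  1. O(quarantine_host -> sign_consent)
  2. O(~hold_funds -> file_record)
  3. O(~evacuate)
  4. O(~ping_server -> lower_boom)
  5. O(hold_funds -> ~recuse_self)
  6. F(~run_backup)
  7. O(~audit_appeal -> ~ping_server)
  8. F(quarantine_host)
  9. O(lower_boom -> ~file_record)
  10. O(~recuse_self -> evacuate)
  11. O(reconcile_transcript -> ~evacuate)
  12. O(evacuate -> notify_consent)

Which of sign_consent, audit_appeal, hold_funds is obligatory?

Premise 3 gives O(~evacuate).
Premise 10, O(~recuse_self -> evacuate), contraposes to O(~evacuate -> recuse_self); with O(~evacuate) we get O(recuse_self).
Premise 5 is O(hold_funds -> ~recuse_self); contrapositively O(recuse_self -> ~hold_funds). Since O(recuse_self) holds, K gives O(~hold_funds).
With premise 2, O(~hold_funds -> file_record), the K-axiom yields O(file_record).
The contrapositive of premise 9 (O(lower_boom -> ~file_record)) is O(file_record -> ~lower_boom), and O(file_record) is already established, so O(~lower_boom).
Premise 4 is O(~ping_server -> lower_boom); contrapositively O(~lower_boom -> ping_server). Since O(~lower_boom) holds, K gives O(ping_server).
Premise 7 is O(~audit_appeal -> ~ping_server); contrapositively O(ping_server -> audit_appeal). Since O(ping_server) holds, K gives O(audit_appeal).
So O(audit_appeal) holds — audit_appeal is obligatory. None of the other listed options is made obligatory by any chain of premises.

audit_appeal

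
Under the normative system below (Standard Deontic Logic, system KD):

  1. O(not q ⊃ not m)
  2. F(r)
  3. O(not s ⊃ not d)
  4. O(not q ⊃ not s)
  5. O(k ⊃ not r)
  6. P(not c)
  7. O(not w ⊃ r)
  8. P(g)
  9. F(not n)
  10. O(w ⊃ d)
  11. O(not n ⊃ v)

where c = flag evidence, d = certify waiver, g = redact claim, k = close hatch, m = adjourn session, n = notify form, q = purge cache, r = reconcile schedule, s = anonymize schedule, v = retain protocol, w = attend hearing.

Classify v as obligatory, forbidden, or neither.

Premise 11 is O(not n ⊃ v), but O(not n) is not derivable from the premises, so it does not yield O(v).
No premise or chain of K-axiom applications forces O(v), and none forces O(not v). So v is neither obligatory nor forbidden under these norms.

Neither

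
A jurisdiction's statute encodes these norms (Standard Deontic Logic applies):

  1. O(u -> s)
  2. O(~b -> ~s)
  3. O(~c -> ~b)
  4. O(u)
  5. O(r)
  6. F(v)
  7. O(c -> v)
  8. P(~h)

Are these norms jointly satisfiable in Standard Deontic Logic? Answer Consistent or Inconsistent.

Premise 4 states O(u) outright.
Premise 1 is O(u -> s); since O(u), deontic closure gives O(s).
Premise 2, O(~b -> ~s), contraposes to O(s -> b); with O(s) we get O(b).
The contrapositive of premise 3 (O(~c -> ~b)) is O(b -> c), and O(b) is already established, so O(c).
Premise 7 is O(c -> v); since O(c), deontic closure gives O(v).
Yet premise 6 is F(v), i.e. O(~v).
We now have both O(v) and O(~v) — v is simultaneously obligatory and forbidden, violating the D-axiom.

Inconsistent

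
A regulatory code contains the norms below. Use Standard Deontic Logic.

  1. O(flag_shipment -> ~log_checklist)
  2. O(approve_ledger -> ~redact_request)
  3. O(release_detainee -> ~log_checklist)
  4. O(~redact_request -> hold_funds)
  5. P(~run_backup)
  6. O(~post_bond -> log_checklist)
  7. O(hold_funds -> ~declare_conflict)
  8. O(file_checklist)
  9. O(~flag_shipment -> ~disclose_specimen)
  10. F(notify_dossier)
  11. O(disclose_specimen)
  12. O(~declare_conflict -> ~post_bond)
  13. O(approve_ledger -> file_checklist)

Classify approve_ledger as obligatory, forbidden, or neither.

From premise 11 we have O(disclose_specimen).
The contrapositive of premise 9 (O(~flag_shipment -> ~disclose_specimen)) is O(disclose_specimen -> flag_shipment), and O(disclose_specimen) is already established, so O(flag_shipment).
Premise 1 is O(flag_shipment -> ~log_checklist); since O(flag_shipment), deontic closure gives O(~log_checklist).
Premise 6, O(~post_bond -> log_checklist), contraposes to O(~log_checklist -> post_bond); with O(~log_checklist) we get O(post_bond).
Premise 12 is O(~declare_conflict -> ~post_bond); contrapositively O(post_bond -> declare_conflict). Since O(post_bond) holds, K gives O(declare_conflict).
Premise 7 is O(hold_funds -> ~declare_conflict); contrapositively O(declare_conflict -> ~hold_funds). Since O(declare_conflict) holds, K gives O(~hold_funds).
Premise 4, O(~redact_request -> hold_funds), contraposes to O(~hold_funds -> redact_request); with O(~hold_funds) we get O(redact_request).
Premise 2, O(approve_ledger -> ~redact_request), contraposes to O(redact_request -> ~approve_ledger); with O(redact_request) we get O(~approve_ledger).
Premises 3, 5, 8, 10, 13 do not contribute to this derivation.
Thus O(~approve_ledger), which is F(approve_ledger): approve_ledger is forbidden.

Forbidden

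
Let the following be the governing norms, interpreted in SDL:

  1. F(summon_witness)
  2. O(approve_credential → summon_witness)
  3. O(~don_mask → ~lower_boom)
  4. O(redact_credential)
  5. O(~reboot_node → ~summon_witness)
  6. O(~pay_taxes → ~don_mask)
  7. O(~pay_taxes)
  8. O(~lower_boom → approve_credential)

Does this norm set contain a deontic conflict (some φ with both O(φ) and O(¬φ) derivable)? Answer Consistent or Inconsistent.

Inconsistent

Premise 1 is F(summon_witness), i.e. O(~summon_witness).
Premise 2, O(approve_credential → summon_witness), contraposes to O(~summon_witness → ~approve_credential); with O(~summon_witness) we get O(~approve_credential).
Premise 8 is O(~lower_boom → approve_credential); contrapositively O(~approve_credential → lower_boom). Since O(~approve_credential) holds, K gives O(lower_boom).
Premise 3, O(~don_mask → ~lower_boom), contraposes to O(lower_boom → don_mask); with O(lower_boom) we get O(don_mask).
Premise 6, O(~pay_taxes → ~don_mask), contraposes to O(don_mask → pay_taxes); with O(don_mask) we get O(pay_taxes).
But premise 7 directly asserts O(~pay_taxes).
We now have both O(pay_taxes) and O(~pay_taxes) — pay_taxes is simultaneously obligatory and forbidden, violating the D-axiom.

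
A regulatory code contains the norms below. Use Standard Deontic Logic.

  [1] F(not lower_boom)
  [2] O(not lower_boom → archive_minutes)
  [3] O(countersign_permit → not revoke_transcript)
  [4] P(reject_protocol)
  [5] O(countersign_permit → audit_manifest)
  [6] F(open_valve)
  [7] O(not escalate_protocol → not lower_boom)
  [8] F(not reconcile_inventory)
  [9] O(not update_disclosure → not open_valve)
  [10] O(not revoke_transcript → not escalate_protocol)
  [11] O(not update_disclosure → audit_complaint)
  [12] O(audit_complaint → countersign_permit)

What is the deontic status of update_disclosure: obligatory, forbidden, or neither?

Premise 1, F(not lower_boom), is equivalent to O(lower_boom).
Premise 7, O(not escalate_protocol → not lower_boom), contraposes to O(lower_boom → escalate_protocol); with O(lower_boom) we get O(escalate_protocol).
Premise 10 is O(not revoke_transcript → not escalate_protocol); contrapositively O(escalate_protocol → revoke_transcript). Since O(escalate_protocol) holds, K gives O(revoke_transcript).
Premise 3 is O(countersign_permit → not revoke_transcript); contrapositively O(revoke_transcript → not countersign_permit). Since O(revoke_transcript) holds, K gives O(not countersign_permit).
The contrapositive of premise 12 (O(audit_complaint → countersign_permit)) is O(not countersign_permit → not audit_complaint), and O(not countersign_permit) is already established, so O(not audit_complaint).
The contrapositive of premise 11 (O(not update_disclosure → audit_complaint)) is O(not audit_complaint → update_disclosure), and O(not audit_complaint) is already established, so O(update_disclosure).
Premises 2, 4, 5, 6, 8, 9 do not contribute to this derivation.
Hence update_disclosure is obligatory.

Obligatory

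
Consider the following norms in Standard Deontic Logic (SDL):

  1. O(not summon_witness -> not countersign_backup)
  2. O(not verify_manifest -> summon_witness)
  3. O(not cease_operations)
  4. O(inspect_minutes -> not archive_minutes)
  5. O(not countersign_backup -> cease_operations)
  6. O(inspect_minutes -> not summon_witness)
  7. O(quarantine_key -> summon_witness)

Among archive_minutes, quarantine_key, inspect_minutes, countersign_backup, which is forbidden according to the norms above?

inspect_minutes

Premise 3 gives O(not cease_operations).
The contrapositive of premise 5 (O(not countersign_backup -> cease_operations)) is O(not cease_operations -> countersign_backup), and O(not cease_operations) is already established, so O(countersign_backup).
Premise 1, O(not summon_witness -> not countersign_backup), contraposes to O(countersign_backup -> summon_witness); with O(countersign_backup) we get O(summon_witness).
Premise 6 is O(inspect_minutes -> not summon_witness); contrapositively O(summon_witness -> not inspect_minutes). Since O(summon_witness) holds, K gives O(not inspect_minutes).
So O(not inspect_minutes) holds, i.e. inspect_minutes is forbidden. None of the other listed options is forbidden under the premises.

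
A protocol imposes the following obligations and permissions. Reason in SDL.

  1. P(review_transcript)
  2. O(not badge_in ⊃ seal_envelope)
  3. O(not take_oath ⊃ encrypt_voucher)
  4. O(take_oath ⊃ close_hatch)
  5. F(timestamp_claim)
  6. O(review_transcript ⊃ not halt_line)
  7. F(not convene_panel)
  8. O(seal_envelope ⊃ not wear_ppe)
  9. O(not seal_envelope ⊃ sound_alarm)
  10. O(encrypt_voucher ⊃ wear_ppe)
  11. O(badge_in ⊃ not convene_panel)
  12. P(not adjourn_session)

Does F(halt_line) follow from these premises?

No

Premise 6 is O(review_transcript ⊃ not halt_line), but O(review_transcript) is not derivable from the premises (the permission P(review_transcript) asserts only not O(not review_transcript), not O(review_transcript)), so it does not yield O(not halt_line).
No other premise forces O(not halt_line). An ideal world satisfying every premise can still have halt_line true, so F(halt_line) is not derivable.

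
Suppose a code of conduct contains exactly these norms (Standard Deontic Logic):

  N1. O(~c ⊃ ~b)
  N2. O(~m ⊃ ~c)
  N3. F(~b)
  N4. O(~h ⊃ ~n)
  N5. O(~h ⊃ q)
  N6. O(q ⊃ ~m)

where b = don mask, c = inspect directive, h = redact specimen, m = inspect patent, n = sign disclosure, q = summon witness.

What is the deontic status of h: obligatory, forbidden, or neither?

Obligatory

Premise 3 is F(~b), i.e. O(b).
Premise 1, O(~c ⊃ ~b), contraposes to O(b ⊃ c); with O(b) we get O(c).
Premise 2 is O(~m ⊃ ~c); contrapositively O(c ⊃ m). Since O(c) holds, K gives O(m).
Premise 6, O(q ⊃ ~m), contraposes to O(m ⊃ ~q); with O(m) we get O(~q).
Premise 5 is O(~h ⊃ q); contrapositively O(~q ⊃ h). Since O(~q) holds, K gives O(h).
Premise 4 does not contribute to this derivation.
Hence h is obligatory.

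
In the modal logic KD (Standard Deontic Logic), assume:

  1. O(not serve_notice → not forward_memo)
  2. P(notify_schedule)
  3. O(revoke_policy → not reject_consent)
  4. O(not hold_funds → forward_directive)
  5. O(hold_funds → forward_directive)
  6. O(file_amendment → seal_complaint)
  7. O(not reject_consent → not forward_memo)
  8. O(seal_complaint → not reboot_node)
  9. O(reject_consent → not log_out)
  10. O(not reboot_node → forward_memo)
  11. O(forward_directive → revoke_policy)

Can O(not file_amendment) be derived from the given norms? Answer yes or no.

Yes

By case analysis on not hold_funds: premise 4 gives O(not hold_funds → forward_directive) and premise 5 gives O(hold_funds → forward_directive), so O(forward_directive) either way.
From O(forward_directive) and premise 11, O(forward_directive → revoke_policy), we obtain O(revoke_policy).
Applying K to premise 3 (O(revoke_policy → not reject_consent)) and O(revoke_policy) yields O(not reject_consent).
Premise 7 is O(not reject_consent → not forward_memo); since O(not reject_consent), deontic closure gives O(not forward_memo).
Premise 10, O(not reboot_node → forward_memo), contraposes to O(not forward_memo → reboot_node); with O(not forward_memo) we get O(reboot_node).
The contrapositive of premise 8 (O(seal_complaint → not reboot_node)) is O(reboot_node → not seal_complaint), and O(reboot_node) is already established, so O(not seal_complaint).
The contrapositive of premise 6 (O(file_amendment → seal_complaint)) is O(not seal_complaint → not file_amendment), and O(not seal_complaint) is already established, so O(not file_amendment).
Premises 1, 2, 9 do not contribute to this derivation.
So O(not file_amendment) follows.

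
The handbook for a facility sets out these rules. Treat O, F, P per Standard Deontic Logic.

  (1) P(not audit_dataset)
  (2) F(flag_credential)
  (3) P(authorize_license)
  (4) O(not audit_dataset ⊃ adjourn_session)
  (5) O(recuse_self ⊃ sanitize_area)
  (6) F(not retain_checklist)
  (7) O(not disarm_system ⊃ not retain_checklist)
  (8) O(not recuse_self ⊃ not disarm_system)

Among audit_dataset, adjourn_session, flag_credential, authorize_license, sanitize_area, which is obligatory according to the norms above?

F(not retain_checklist) at premise 6 means O(retain_checklist).
The contrapositive of premise 7 (O(not disarm_system ⊃ not retain_checklist)) is O(retain_checklist ⊃ disarm_system), and O(retain_checklist) is already established, so O(disarm_system).
Premise 8, O(not recuse_self ⊃ not disarm_system), contraposes to O(disarm_system ⊃ recuse_self); with O(disarm_system) we get O(recuse_self).
Applying K to premise 5 (O(recuse_self ⊃ sanitize_area)) and O(recuse_self) yields O(sanitize_area).
So O(sanitize_area) holds — sanitize_area is obligatory. None of the other listed options is made obligatory by any chain of premises.

sanitize_area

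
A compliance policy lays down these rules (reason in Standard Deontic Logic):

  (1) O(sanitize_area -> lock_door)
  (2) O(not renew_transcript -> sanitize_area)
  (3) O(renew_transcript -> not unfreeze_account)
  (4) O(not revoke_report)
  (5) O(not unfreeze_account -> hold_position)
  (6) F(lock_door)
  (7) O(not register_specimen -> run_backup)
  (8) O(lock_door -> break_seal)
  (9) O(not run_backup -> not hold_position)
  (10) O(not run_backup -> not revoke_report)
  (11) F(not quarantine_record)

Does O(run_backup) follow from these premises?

Premise 6, F(lock_door), is equivalent to O(not lock_door).
Premise 1, O(sanitize_area -> lock_door), contraposes to O(not lock_door -> not sanitize_area); with O(not lock_door) we get O(not sanitize_area).
Premise 2, O(not renew_transcript -> sanitize_area), contraposes to O(not sanitize_area -> renew_transcript); with O(not sanitize_area) we get O(renew_transcript).
Premise 3 is O(renew_transcript -> not unfreeze_account); since O(renew_transcript), deontic closure gives O(not unfreeze_account).
Applying K to premise 5 (O(not unfreeze_account -> hold_position)) and O(not unfreeze_account) yields O(hold_position).
Premise 9, O(not run_backup -> not hold_position), contraposes to O(hold_position -> run_backup); with O(hold_position) we get O(run_backup).
Premises 4, 7, 8, 10, 11 do not contribute to this derivation.
So O(run_backup) follows.

Yes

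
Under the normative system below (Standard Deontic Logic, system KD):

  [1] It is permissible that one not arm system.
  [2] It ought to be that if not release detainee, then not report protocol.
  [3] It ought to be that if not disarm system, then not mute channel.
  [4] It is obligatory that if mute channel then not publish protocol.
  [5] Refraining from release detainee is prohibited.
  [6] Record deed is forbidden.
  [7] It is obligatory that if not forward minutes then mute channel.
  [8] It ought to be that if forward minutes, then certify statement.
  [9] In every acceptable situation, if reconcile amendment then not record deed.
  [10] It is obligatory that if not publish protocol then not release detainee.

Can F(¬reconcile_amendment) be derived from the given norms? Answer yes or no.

No

Premise 9 is O(reconcile_amendment → ¬record_deed); even if O(¬record_deed) held, inferring O(reconcile_amendment) would be affirming the consequent — invalid.
No other premise forces O(reconcile_amendment). An ideal world satisfying every premise can still have ¬reconcile_amendment true, so F(¬reconcile_amendment) is not derivable.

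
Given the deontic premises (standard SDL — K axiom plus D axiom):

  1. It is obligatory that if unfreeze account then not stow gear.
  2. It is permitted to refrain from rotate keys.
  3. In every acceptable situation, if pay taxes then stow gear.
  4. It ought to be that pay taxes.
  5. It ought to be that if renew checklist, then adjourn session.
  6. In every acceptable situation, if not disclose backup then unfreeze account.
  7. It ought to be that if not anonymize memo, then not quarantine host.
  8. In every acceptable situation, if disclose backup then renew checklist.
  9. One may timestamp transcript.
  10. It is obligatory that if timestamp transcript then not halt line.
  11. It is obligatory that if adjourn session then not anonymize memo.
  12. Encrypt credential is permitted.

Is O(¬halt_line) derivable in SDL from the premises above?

Premise 10 is O(timestamp_transcript → ¬halt_line), but O(timestamp_transcript) is not derivable from the premises (the permission P(timestamp_transcript) asserts only ¬O(¬timestamp_transcript), not O(timestamp_transcript)), so it does not yield O(¬halt_line).
No other premise forces O(¬halt_line). An ideal world satisfying every premise can still have ¬halt_line false, so O(¬halt_line) is not derivable.

No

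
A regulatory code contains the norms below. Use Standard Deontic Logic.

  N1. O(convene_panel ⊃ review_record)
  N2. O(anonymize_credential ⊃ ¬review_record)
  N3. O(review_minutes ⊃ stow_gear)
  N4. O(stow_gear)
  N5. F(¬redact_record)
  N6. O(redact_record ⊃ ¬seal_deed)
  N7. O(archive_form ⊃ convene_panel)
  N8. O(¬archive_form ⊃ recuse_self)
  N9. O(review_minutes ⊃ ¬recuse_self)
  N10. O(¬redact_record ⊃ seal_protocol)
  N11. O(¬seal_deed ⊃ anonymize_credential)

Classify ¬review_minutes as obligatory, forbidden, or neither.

F(¬redact_record) at premise 5 means O(redact_record).
Premise 6 is O(redact_record ⊃ ¬seal_deed); since O(redact_record), deontic closure gives O(¬seal_deed).
With premise 11, O(¬seal_deed ⊃ anonymize_credential), the K-axiom yields O(anonymize_credential).
With premise 2, O(anonymize_credential ⊃ ¬review_record), the K-axiom yields O(¬review_record).
The contrapositive of premise 1 (O(convene_panel ⊃ review_record)) is O(¬review_record ⊃ ¬convene_panel), and O(¬review_record) is already established, so O(¬convene_panel).
The contrapositive of premise 7 (O(archive_form ⊃ convene_panel)) is O(¬convene_panel ⊃ ¬archive_form), and O(¬convene_panel) is already established, so O(¬archive_form).
Applying K to premise 8 (O(¬archive_form ⊃ recuse_self)) and O(¬archive_form) yields O(recuse_self).
Premise 9, O(review_minutes ⊃ ¬recuse_self), contraposes to O(recuse_self ⊃ ¬review_minutes); with O(recuse_self) we get O(¬review_minutes).
Premises 3, 4, 10 do not contribute to this derivation.
Hence ¬review_minutes is obligatory.

Obligatory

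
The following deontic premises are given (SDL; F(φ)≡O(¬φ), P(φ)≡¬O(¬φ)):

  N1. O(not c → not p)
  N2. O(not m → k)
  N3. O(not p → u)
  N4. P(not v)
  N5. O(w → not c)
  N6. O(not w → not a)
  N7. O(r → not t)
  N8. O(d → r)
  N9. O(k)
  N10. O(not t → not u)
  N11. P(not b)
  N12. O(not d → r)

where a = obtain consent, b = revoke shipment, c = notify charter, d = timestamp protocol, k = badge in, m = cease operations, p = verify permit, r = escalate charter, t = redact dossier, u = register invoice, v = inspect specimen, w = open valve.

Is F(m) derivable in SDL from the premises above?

No

Premise 2 is O(not m → k); even if O(k) held, inferring O(not m) would be affirming the consequent — invalid.
No other premise forces O(not m). An ideal world satisfying every premise can still have m true, so F(m) is not derivable.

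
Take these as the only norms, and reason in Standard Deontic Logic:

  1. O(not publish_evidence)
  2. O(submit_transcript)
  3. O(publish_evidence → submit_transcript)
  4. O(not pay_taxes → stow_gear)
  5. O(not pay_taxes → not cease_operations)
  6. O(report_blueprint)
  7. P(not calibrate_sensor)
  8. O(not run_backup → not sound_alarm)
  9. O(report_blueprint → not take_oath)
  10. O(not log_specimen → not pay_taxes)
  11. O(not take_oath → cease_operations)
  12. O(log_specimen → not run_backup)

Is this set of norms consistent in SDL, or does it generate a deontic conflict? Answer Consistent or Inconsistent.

Premise 3 is O(publish_evidence → submit_transcript); even if O(submit_transcript) held, inferring O(publish_evidence) would be affirming the consequent — invalid.
So O(publish_evidence) is not derivable, and the apparent clash with O(not publish_evidence) does not arise.
A world satisfying every obligation exists (e.g. calibrate_sensor=false, cease_operations=true, log_specimen=true, pay_taxes=true, publish_evidence=false, report_blueprint=true, run_backup=false, sound_alarm=false, stow_gear=false, submit_transcript=true, take_oath=false); no atom is both obligatory and forbidden, so the set is consistent.

Consistent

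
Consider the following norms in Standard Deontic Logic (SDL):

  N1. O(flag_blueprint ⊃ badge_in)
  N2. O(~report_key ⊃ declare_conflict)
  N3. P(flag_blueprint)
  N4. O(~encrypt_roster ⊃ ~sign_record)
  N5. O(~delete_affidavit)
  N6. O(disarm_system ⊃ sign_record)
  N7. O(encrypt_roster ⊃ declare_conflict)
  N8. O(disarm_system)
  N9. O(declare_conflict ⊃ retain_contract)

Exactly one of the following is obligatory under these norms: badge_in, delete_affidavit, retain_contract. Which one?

retain_contract

Premise 8 gives O(disarm_system).
Applying K to premise 6 (O(disarm_system ⊃ sign_record)) and O(disarm_system) yields O(sign_record).
Premise 4, O(~encrypt_roster ⊃ ~sign_record), contraposes to O(sign_record ⊃ encrypt_roster); with O(sign_record) we get O(encrypt_roster).
Applying K to premise 7 (O(encrypt_roster ⊃ declare_conflict)) and O(encrypt_roster) yields O(declare_conflict).
From O(declare_conflict) and premise 9, O(declare_conflict ⊃ retain_contract), we obtain O(retain_contract).
So O(retain_contract) holds — retain_contract is obligatory. None of the other listed options is made obligatory by any chain of premises.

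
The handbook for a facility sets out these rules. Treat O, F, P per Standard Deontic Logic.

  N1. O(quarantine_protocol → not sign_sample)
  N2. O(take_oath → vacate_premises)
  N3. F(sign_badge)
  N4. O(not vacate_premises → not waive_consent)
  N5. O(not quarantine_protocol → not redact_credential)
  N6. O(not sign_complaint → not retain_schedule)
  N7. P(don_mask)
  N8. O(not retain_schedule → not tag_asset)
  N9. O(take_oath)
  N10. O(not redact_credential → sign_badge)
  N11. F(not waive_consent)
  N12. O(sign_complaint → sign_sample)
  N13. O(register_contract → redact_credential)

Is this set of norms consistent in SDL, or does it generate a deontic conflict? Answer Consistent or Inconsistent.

Consistent

Premise 4 is O(not vacate_premises → not waive_consent), but O(not vacate_premises) is not derivable from the premises, so it does not yield O(not waive_consent).
So O(not waive_consent) is not derivable, and the apparent clash with O(waive_consent) does not arise.
A world satisfying every obligation exists (e.g. don_mask=false, quarantine_protocol=true, redact_credential=true, register_contract=false, retain_schedule=false, sign_badge=false, sign_complaint=false, sign_sample=false, tag_asset=false, take_oath=true, vacate_premises=true, waive_consent=true); no atom is both obligatory and forbidden, so the set is consistent.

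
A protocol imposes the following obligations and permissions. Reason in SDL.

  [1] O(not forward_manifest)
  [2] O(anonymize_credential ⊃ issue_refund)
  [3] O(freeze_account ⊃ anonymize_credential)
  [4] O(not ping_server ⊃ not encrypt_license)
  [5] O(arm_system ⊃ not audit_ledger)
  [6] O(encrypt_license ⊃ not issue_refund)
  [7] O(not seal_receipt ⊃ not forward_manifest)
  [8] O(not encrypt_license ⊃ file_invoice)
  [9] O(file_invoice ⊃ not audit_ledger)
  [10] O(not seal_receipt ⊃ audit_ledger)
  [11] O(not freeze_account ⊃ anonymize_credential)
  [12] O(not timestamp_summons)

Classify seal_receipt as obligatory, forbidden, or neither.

Obligatory

Premises 11 and 3 cover both cases: O(not freeze_account ⊃ anonymize_credential) and O(freeze_account ⊃ anonymize_credential). Since not freeze_account ∨ freeze_account is a tautology, O(anonymize_credential) follows.
With premise 2, O(anonymize_credential ⊃ issue_refund), the K-axiom yields O(issue_refund).
Premise 6 is O(encrypt_license ⊃ not issue_refund); contrapositively O(issue_refund ⊃ not encrypt_license). Since O(issue_refund) holds, K gives O(not encrypt_license).
Applying K to premise 8 (O(not encrypt_license ⊃ file_invoice)) and O(not encrypt_license) yields O(file_invoice).
Applying K to premise 9 (O(file_invoice ⊃ not audit_ledger)) and O(file_invoice) yields O(not audit_ledger).
Premise 10, O(not seal_receipt ⊃ audit_ledger), contraposes to O(not audit_ledger ⊃ seal_receipt); with O(not audit_ledger) we get O(seal_receipt).
Premises 1, 4, 5, 7, 12 do not contribute to this derivation.
Hence seal_receipt is obligatory.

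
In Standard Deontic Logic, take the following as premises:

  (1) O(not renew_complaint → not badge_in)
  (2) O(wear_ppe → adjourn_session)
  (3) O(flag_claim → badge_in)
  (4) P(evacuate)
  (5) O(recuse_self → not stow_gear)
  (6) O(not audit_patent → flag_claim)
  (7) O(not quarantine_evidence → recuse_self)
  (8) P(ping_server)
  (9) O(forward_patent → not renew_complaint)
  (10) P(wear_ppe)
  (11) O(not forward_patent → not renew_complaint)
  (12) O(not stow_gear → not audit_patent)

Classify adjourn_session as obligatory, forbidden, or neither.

Neither

Premise 2 is O(wear_ppe → adjourn_session), but O(wear_ppe) is not derivable from the premises (the permission P(wear_ppe) asserts only not O(not wear_ppe), not O(wear_ppe)), so it does not yield O(adjourn_session).
No premise or chain of K-axiom applications forces O(adjourn_session), and none forces O(not adjourn_session). So adjourn_session is neither obligatory nor forbidden under these norms.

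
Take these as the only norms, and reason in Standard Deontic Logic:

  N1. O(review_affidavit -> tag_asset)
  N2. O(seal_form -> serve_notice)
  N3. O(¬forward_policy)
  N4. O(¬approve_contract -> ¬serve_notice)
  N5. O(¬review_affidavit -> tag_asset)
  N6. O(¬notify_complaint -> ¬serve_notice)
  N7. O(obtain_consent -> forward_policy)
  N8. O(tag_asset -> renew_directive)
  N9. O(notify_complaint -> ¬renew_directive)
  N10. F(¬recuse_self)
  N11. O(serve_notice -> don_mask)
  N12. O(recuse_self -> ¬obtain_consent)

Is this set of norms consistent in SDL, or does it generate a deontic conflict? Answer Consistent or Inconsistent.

Consistent

Premise 7 is O(obtain_consent -> forward_policy), but O(obtain_consent) is not derivable from the premises, so it does not yield O(forward_policy).
So O(forward_policy) is not derivable, and the apparent clash with O(¬forward_policy) does not arise.
A world satisfying every obligation exists (e.g. approve_contract=false, don_mask=false, forward_policy=false, notify_complaint=false, obtain_consent=false, recuse_self=true, renew_directive=true, review_affidavit=false, seal_form=false, serve_notice=false, tag_asset=true); no atom is both obligatory and forbidden, so the set is consistent.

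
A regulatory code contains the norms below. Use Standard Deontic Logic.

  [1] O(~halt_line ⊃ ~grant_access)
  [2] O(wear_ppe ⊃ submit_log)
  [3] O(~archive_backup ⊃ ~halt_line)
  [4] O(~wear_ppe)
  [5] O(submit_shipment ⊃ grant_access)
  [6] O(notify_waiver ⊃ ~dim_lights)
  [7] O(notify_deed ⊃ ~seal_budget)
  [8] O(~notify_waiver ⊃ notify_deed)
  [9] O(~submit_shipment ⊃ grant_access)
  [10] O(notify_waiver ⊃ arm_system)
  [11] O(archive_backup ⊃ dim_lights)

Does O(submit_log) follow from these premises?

No

Premise 2 is O(wear_ppe ⊃ submit_log), but O(wear_ppe) is not derivable from the premises, so it does not yield O(submit_log).
No other premise forces O(submit_log). An ideal world satisfying every premise can still have submit_log false, so O(submit_log) is not derivable.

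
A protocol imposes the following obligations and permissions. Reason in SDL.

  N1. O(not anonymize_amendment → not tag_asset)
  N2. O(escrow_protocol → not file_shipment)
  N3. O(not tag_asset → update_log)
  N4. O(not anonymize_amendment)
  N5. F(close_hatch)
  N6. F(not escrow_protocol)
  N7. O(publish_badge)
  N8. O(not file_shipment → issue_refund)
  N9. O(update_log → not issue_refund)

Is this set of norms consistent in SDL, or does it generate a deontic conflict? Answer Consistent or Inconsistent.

Inconsistent

Premise 4 states O(not anonymize_amendment) outright.
With premise 1, O(not anonymize_amendment → not tag_asset), the K-axiom yields O(not tag_asset).
From O(not tag_asset) and premise 3, O(not tag_asset → update_log), we obtain O(update_log).
Premise 9 is O(update_log → not issue_refund); since O(update_log), deontic closure gives O(not issue_refund).
Premise 8, O(not file_shipment → issue_refund), contraposes to O(not issue_refund → file_shipment); with O(not issue_refund) we get O(file_shipment).
Premise 2 is O(escrow_protocol → not file_shipment); contrapositively O(file_shipment → not escrow_protocol). Since O(file_shipment) holds, K gives O(not escrow_protocol).
But premise 6, F(not escrow_protocol), means O(escrow_protocol).
We now have both O(not escrow_protocol) and O(escrow_protocol) — escrow_protocol is simultaneously obligatory and forbidden, violating the D-axiom.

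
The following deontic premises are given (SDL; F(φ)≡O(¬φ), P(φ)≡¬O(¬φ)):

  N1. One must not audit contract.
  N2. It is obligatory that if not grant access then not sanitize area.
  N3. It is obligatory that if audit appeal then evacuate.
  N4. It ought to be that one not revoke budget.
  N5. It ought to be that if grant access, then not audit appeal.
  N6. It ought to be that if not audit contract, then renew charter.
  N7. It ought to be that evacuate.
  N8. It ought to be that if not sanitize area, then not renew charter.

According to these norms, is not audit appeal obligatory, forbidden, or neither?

Obligatory

Premise 1, F(audit_contract), is equivalent to O(¬audit_contract).
Premise 6 is O(¬audit_contract → renew_charter); since O(¬audit_contract), deontic closure gives O(renew_charter).
Premise 8, O(¬sanitize_area → ¬renew_charter), contraposes to O(renew_charter → sanitize_area); with O(renew_charter) we get O(sanitize_area).
The contrapositive of premise 2 (O(¬grant_access → ¬sanitize_area)) is O(sanitize_area → grant_access), and O(sanitize_area) is already established, so O(grant_access).
Premise 5 is O(grant_access → ¬audit_appeal); since O(grant_access), deontic closure gives O(¬audit_appeal).
Premises 3, 4, 7 do not contribute to this derivation.
Hence ¬audit_appeal is obligatory.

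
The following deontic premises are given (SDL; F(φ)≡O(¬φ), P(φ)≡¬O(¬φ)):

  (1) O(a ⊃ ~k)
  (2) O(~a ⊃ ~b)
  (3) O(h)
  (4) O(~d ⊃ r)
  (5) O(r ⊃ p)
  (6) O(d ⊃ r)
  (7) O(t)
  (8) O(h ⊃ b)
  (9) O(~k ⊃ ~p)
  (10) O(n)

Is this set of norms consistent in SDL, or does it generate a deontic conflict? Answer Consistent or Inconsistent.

Premises 6 and 4 are O(d ⊃ r) and O(~d ⊃ r); every ideal world satisfies d or ~d, so in either case r holds — hence O(r).
Premise 5 is O(r ⊃ p); since O(r), deontic closure gives O(p).
Premise 9 is O(~k ⊃ ~p); contrapositively O(p ⊃ k). Since O(p) holds, K gives O(k).
Premise 1 is O(a ⊃ ~k); contrapositively O(k ⊃ ~a). Since O(k) holds, K gives O(~a).
Applying K to premise 2 (O(~a ⊃ ~b)) and O(~a) yields O(~b).
Premise 8 is O(h ⊃ b); contrapositively O(~b ⊃ ~h). Since O(~b) holds, K gives O(~h).
However, premise 3 gives O(h).
We now have both O(~h) and O(h) — h is simultaneously obligatory and forbidden, violating the D-axiom.

Inconsistent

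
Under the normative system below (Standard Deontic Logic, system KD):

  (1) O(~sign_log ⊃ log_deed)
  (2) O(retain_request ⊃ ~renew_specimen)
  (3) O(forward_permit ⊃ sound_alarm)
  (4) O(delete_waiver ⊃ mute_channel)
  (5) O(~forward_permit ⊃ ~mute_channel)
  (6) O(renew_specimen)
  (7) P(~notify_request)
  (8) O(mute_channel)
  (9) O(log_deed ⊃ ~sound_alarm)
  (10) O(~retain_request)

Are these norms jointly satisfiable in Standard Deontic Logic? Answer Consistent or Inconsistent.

Premise 2 is O(retain_request ⊃ ~renew_specimen), but O(retain_request) is not derivable from the premises, so it does not yield O(~renew_specimen).
So O(~renew_specimen) is not derivable, and the apparent clash with O(renew_specimen) does not arise.
A world satisfying every obligation exists (e.g. delete_waiver=false, forward_permit=true, log_deed=false, mute_channel=true, notify_request=false, renew_specimen=true, retain_request=false, sign_log=true, sound_alarm=true); no atom is both obligatory and forbidden, so the set is consistent.

Consistent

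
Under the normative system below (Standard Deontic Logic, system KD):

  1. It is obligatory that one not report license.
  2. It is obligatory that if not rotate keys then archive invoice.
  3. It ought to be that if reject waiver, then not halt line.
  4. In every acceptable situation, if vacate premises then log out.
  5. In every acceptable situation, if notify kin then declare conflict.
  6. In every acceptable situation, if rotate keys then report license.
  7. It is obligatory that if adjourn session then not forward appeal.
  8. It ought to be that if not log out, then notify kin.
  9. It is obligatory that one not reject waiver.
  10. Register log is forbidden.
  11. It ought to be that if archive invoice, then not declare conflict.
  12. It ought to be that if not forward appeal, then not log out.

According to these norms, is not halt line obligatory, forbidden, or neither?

Premise 3 is O(reject_waiver → ¬halt_line), but O(reject_waiver) is not derivable from the premises, so it does not yield O(¬halt_line).
No premise or chain of K-axiom applications forces O(¬halt_line), and none forces O(halt_line). So ¬halt_line is neither obligatory nor forbidden under these norms.

Neither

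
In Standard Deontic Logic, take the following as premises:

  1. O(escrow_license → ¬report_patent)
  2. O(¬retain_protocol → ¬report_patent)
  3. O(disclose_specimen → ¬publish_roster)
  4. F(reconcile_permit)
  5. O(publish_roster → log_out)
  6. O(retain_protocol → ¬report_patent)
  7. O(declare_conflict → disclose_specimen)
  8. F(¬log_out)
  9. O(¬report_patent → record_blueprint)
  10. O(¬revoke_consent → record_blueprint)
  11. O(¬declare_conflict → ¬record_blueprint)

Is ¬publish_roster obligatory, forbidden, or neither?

Obligatory

Premises 6 and 2 are O(retain_protocol → ¬report_patent) and O(¬retain_protocol → ¬report_patent); every ideal world satisfies retain_protocol or ¬retain_protocol, so in either case ¬report_patent holds — hence O(¬report_patent).
Premise 9 is O(¬report_patent → record_blueprint); since O(¬report_patent), deontic closure gives O(record_blueprint).
The contrapositive of premise 11 (O(¬declare_conflict → ¬record_blueprint)) is O(record_blueprint → declare_conflict), and O(record_blueprint) is already established, so O(declare_conflict).
Premise 7 is O(declare_conflict → disclose_specimen); since O(declare_conflict), deontic closure gives O(disclose_specimen).
From O(disclose_specimen) and premise 3, O(disclose_specimen → ¬publish_roster), we obtain O(¬publish_roster).
Premises 1, 4, 5, 8, 10 do not contribute to this derivation.
Hence ¬publish_roster is obligatory.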